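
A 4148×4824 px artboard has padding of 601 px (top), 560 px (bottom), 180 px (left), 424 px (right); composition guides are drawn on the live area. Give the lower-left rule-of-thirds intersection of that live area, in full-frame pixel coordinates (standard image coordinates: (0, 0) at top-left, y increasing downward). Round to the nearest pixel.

(1361, 3043)

Content width = 4148 − 180 − 424 = 3544 px; content height = 4824 − 601 − 560 = 3663 px.
Lower-left is one-third across and two-thirds down within the live area.
x = 180 + 1 × 3544/3 = 180 + 1181.33 ≈ 1361
y = 601 + 2 × 3663/3 = 601 + 2442.00 ≈ 3043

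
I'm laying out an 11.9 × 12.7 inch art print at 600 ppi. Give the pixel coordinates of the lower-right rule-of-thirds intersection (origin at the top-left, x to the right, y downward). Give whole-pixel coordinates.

x = 4760 px, y = 5080 px

In pixels the canvas is 11.9 × 600 = 7140 wide and 12.7 × 600 = 7620 tall.
The lower-right point is two-thirds across and two-thirds down:
x = 2 × 7140/3 ≈ 4760; y = 2 × 7620/3 ≈ 5080.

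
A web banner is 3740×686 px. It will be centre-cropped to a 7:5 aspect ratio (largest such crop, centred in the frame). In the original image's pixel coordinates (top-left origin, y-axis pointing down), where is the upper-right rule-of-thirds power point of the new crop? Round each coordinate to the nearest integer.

3740/686 > 7/5, so the 7:5 crop keeps the full height 686 and trims width to 686 × 7/5 = 960.40 px.
Left offset = (3740 − 960.40)/2 = 1389.80 px; top offset = 0.
Upper-right is two-thirds across and one-third down within the crop:
x = 1389.80 + 2 × 960.40/3 ≈ 2030; y = 0.00 + 1 × 686.00/3 ≈ 229.

x = 2030 px, y = 229 px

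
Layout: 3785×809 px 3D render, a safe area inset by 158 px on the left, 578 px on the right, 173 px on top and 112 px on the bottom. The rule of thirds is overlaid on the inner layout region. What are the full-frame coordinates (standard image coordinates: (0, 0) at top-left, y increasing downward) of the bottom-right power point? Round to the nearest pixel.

Content width = 3785 − 158 − 578 = 3049 px; content height = 809 − 173 − 112 = 524 px.
Bottom-right is two-thirds across and two-thirds down within the inner layout region.
x = 158 + 2 × 3049/3 = 158 + 2032.67 ≈ 2191
y = 173 + 2 × 524/3 = 173 + 349.33 ≈ 522

(2191, 522)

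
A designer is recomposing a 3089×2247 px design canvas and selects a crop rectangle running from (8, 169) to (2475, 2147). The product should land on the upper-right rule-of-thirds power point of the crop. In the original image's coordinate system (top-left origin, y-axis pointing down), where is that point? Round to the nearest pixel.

(1653, 828)

Crop width = 2475 − 8 = 2467 px; one third is 822.33 px.
Crop height = 2147 − 169 = 1978 px; one third is 659.33 px.
The upper-right point is two-thirds across and one-third down within the crop:
x = 8 + 2 × 822.33 ≈ 1653; y = 169 + 1 × 659.33 ≈ 828.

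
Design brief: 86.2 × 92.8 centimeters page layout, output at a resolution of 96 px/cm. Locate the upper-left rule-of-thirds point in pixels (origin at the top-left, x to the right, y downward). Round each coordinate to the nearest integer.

In pixels the canvas is 86.2 × 96 = 8275.2 wide and 92.8 × 96 = 8908.8 tall.
The upper-left point is one-third across and one-third down:
x = 1 × 8275.2/3 ≈ 2758; y = 1 × 8908.8/3 ≈ 2970.

x = 2758 px, y = 2970 px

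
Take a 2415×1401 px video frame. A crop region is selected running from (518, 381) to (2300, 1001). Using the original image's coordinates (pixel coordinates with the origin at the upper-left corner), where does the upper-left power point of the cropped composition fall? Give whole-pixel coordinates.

(1112, 588)

Crop width = 2300 − 518 = 1782 px; one third is 594.00 px.
Crop height = 1001 − 381 = 620 px; one third is 206.67 px.
The upper-left point is one-third across and one-third down within the crop:
x = 518 + 1 × 594.00 ≈ 1112; y = 381 + 1 × 206.67 ≈ 588.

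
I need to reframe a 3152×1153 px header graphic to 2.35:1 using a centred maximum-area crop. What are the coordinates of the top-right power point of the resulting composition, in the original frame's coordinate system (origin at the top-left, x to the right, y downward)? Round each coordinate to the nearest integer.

x = 2028 px, y = 384 px

3152/1153 > 2.35/1, so the 2.35:1 crop keeps the full height 1153 and trims width to 1153 × 2.35/1 = 2709.55 px.
Left offset = (3152 − 2709.55)/2 = 221.22 px; top offset = 0.
Top-right is two-thirds across and one-third down within the crop:
x = 221.22 + 2 × 2709.55/3 ≈ 2028; y = 0.00 + 1 × 1153.00/3 ≈ 384.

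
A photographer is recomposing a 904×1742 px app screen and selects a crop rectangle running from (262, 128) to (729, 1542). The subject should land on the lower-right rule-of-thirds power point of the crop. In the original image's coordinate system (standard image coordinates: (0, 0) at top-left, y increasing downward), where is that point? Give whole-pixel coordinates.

Crop width = 729 − 262 = 467 px; one third is 155.67 px.
Crop height = 1542 − 128 = 1414 px; one third is 471.33 px.
The lower-right point is two-thirds across and two-thirds down within the crop:
x = 262 + 2 × 155.67 ≈ 573; y = 128 + 2 × 471.33 ≈ 1071.

(573, 1071)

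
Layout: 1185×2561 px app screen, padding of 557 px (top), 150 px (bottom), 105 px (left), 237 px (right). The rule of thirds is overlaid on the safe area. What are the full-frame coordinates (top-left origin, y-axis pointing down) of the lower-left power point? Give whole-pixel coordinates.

Content width = 1185 − 105 − 237 = 843 px; content height = 2561 − 557 − 150 = 1854 px.
Lower-left is one-third across and two-thirds down within the safe area.
x = 105 + 1 × 843/3 = 105 + 281.00 ≈ 386
y = 557 + 2 × 1854/3 = 557 + 1236.00 ≈ 1793

(386, 1793)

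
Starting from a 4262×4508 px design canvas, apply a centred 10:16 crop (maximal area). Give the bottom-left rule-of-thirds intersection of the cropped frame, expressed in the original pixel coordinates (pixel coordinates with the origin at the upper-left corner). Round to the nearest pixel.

4262/4508 > 10/16, so the 10:16 crop keeps the full height 4508 and trims width to 4508 × 10/16 = 2817.50 px.
Left offset = (4262 − 2817.50)/2 = 722.25 px; top offset = 0.
Bottom-left is one-third across and two-thirds down within the crop:
x = 722.25 + 1 × 2817.50/3 ≈ 1661; y = 0.00 + 2 × 4508.00/3 ≈ 3005.

x = 1661 px, y = 3005 px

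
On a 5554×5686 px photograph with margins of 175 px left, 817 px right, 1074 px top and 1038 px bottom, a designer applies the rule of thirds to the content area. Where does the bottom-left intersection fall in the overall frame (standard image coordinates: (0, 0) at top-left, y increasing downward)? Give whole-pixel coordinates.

Content width = 5554 − 175 − 817 = 4562 px; content height = 5686 − 1074 − 1038 = 3574 px.
Bottom-left is one-third across and two-thirds down within the content area.
x = 175 + 1 × 4562/3 = 175 + 1520.67 ≈ 1696
y = 1074 + 2 × 3574/3 = 1074 + 2382.67 ≈ 3457

(1696, 3457)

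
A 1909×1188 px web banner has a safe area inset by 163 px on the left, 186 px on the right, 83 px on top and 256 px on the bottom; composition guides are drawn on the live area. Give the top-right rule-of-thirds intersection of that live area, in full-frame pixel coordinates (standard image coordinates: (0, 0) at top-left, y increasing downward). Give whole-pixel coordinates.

Content width = 1909 − 163 − 186 = 1560 px; content height = 1188 − 83 − 256 = 849 px.
Top-right is two-thirds across and one-third down within the live area.
x = 163 + 2 × 1560/3 = 163 + 1040.00 ≈ 1203
y = 83 + 1 × 849/3 = 83 + 283.00 ≈ 366

(1203, 366)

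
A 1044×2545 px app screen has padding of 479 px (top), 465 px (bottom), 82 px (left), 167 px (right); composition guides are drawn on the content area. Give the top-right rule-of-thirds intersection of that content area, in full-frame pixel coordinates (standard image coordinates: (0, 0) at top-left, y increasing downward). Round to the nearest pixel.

(612, 1013)

Content width = 1044 − 82 − 167 = 795 px; content height = 2545 − 479 − 465 = 1601 px.
Top-right is two-thirds across and one-third down within the content area.
x = 82 + 2 × 795/3 = 82 + 530.00 ≈ 612
y = 479 + 1 × 1601/3 = 479 + 533.67 ≈ 1013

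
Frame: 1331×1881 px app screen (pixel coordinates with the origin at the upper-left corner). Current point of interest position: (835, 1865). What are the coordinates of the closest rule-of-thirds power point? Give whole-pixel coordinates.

x = 887 px, y = 1254 px

Third lines: x ∈ {444, 887}, y ∈ {627, 1254}.
835 is closer to x = 887; 1865 is closer to y = 1254.
So the nearest intersection is the lower-right power point.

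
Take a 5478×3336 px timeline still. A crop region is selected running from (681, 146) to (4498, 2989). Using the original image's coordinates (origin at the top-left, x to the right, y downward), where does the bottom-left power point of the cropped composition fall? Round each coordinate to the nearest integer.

x = 1953 px, y = 2041 px

Crop width = 4498 − 681 = 3817 px; one third is 1272.33 px.
Crop height = 2989 − 146 = 2843 px; one third is 947.67 px.
The bottom-left point is one-third across and two-thirds down within the crop:
x = 681 + 1 × 1272.33 ≈ 1953; y = 146 + 2 × 947.67 ≈ 2041.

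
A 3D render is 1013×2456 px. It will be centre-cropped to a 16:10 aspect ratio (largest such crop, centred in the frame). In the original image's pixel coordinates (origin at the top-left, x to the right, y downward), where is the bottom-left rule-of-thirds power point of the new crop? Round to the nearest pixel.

(338, 1334)

1013/2456 < 16/10, so the 16:10 crop keeps the full width 1013 and trims height to 1013 × 10/16 = 633.12 px.
Top offset = (2456 − 633.12)/2 = 911.44 px; left offset = 0.
Bottom-left is one-third across and two-thirds down within the crop:
x = 0.00 + 1 × 1013.00/3 ≈ 338; y = 911.44 + 2 × 633.12/3 ≈ 1334.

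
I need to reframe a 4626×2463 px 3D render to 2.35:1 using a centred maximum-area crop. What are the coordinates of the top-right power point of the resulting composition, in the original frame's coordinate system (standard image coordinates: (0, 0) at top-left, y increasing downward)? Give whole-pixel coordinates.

4626/2463 < 2.35/1, so the 2.35:1 crop keeps the full width 4626 and trims height to 4626 × 1/2.35 = 1968.51 px.
Top offset = (2463 − 1968.51)/2 = 247.24 px; left offset = 0.
Top-right is two-thirds across and one-third down within the crop:
x = 0.00 + 2 × 4626.00/3 ≈ 3084; y = 247.24 + 1 × 1968.51/3 ≈ 903.

(3084, 903)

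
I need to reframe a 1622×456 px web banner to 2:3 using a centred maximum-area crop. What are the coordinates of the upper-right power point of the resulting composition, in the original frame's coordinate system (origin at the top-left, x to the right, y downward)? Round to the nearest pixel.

x = 862 px, y = 152 px

1622/456 > 2/3, so the 2:3 crop keeps the full height 456 and trims width to 456 × 2/3 = 304.00 px.
Left offset = (1622 − 304.00)/2 = 659.00 px; top offset = 0.
Upper-right is two-thirds across and one-third down within the crop:
x = 659.00 + 2 × 304.00/3 ≈ 862; y = 0.00 + 1 × 456.00/3 ≈ 152.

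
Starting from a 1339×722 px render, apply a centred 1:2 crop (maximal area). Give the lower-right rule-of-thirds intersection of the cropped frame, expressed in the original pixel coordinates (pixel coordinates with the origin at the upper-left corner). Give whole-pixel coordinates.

1339/722 > 1/2, so the 1:2 crop keeps the full height 722 and trims width to 722 × 1/2 = 361.00 px.
Left offset = (1339 − 361.00)/2 = 489.00 px; top offset = 0.
Lower-right is two-thirds across and two-thirds down within the crop:
x = 489.00 + 2 × 361.00/3 ≈ 730; y = 0.00 + 2 × 722.00/3 ≈ 481.

x = 730 px, y = 481 px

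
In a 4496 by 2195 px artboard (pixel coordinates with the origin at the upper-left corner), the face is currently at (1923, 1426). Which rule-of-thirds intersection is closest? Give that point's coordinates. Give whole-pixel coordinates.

Third lines: x ∈ {1499, 2997}, y ∈ {732, 1463}.
1923 is closer to x = 1499; 1426 is closer to y = 1463.
So the nearest intersection is the lower-left power point.

(1499, 1463)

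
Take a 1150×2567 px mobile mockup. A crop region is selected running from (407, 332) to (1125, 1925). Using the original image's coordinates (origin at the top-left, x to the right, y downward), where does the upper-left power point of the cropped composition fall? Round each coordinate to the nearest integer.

Crop width = 1125 − 407 = 718 px; one third is 239.33 px.
Crop height = 1925 − 332 = 1593 px; one third is 531.00 px.
The upper-left point is one-third across and one-third down within the crop:
x = 407 + 1 × 239.33 ≈ 646; y = 332 + 1 × 531.00 ≈ 863.

(646, 863)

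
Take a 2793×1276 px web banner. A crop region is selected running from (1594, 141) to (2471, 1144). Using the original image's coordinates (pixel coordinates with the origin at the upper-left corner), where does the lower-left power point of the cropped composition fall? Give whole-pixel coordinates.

(1886, 810)

Crop width = 2471 − 1594 = 877 px; one third is 292.33 px.
Crop height = 1144 − 141 = 1003 px; one third is 334.33 px.
The lower-left point is one-third across and two-thirds down within the crop:
x = 1594 + 1 × 292.33 ≈ 1886; y = 141 + 2 × 334.33 ≈ 810.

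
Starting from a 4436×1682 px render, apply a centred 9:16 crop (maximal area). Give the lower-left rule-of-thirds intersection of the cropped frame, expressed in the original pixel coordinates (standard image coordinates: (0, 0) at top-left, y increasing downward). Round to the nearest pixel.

(2060, 1121)

4436/1682 > 9/16, so the 9:16 crop keeps the full height 1682 and trims width to 1682 × 9/16 = 946.12 px.
Left offset = (4436 − 946.12)/2 = 1744.94 px; top offset = 0.
Lower-left is one-third across and two-thirds down within the crop:
x = 1744.94 + 1 × 946.12/3 ≈ 2060; y = 0.00 + 2 × 1682.00/3 ≈ 1121.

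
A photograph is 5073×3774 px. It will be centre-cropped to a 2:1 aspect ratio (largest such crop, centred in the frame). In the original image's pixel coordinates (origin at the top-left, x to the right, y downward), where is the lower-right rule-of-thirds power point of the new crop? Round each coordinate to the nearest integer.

5073/3774 < 2/1, so the 2:1 crop keeps the full width 5073 and trims height to 5073 × 1/2 = 2536.50 px.
Top offset = (3774 − 2536.50)/2 = 618.75 px; left offset = 0.
Lower-right is two-thirds across and two-thirds down within the crop:
x = 0.00 + 2 × 5073.00/3 ≈ 3382; y = 618.75 + 2 × 2536.50/3 ≈ 2310.

(3382, 2310)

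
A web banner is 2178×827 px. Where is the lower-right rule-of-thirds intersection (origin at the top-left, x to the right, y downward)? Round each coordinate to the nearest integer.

x = 1452 px, y = 551 px

The lower-right point sits two-thirds of the way across and two-thirds of the way down.
x = 2 × 2178/3 ≈ 1452; y = 2 × 827/3 ≈ 551.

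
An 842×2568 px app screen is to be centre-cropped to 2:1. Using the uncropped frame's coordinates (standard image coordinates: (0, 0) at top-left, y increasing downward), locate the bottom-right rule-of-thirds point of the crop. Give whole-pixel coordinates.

x = 561 px, y = 1354 px

842/2568 < 2/1, so the 2:1 crop keeps the full width 842 and trims height to 842 × 1/2 = 421.00 px.
Top offset = (2568 − 421.00)/2 = 1073.50 px; left offset = 0.
Bottom-right is two-thirds across and two-thirds down within the crop:
x = 0.00 + 2 × 842.00/3 ≈ 561; y = 1073.50 + 2 × 421.00/3 ≈ 1354.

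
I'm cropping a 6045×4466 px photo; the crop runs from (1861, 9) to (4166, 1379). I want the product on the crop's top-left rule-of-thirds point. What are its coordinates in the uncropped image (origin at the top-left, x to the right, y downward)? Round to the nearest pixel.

Crop width = 4166 − 1861 = 2305 px; one third is 768.33 px.
Crop height = 1379 − 9 = 1370 px; one third is 456.67 px.
The top-left point is one-third across and one-third down within the crop:
x = 1861 + 1 × 768.33 ≈ 2629; y = 9 + 1 × 456.67 ≈ 466.

(2629, 466)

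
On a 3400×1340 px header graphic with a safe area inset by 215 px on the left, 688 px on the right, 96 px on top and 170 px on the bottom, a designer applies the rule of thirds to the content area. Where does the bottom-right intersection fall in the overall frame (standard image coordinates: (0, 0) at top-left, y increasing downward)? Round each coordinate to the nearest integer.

Content width = 3400 − 215 − 688 = 2497 px; content height = 1340 − 96 − 170 = 1074 px.
Bottom-right is two-thirds across and two-thirds down within the content area.
x = 215 + 2 × 2497/3 = 215 + 1664.67 ≈ 1880
y = 96 + 2 × 1074/3 = 96 + 716.00 ≈ 812

(1880, 812)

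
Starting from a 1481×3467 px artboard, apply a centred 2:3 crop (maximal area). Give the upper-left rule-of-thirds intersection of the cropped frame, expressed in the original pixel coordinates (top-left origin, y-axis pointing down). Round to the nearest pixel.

x = 494 px, y = 1363 px

1481/3467 < 2/3, so the 2:3 crop keeps the full width 1481 and trims height to 1481 × 3/2 = 2221.50 px.
Top offset = (3467 − 2221.50)/2 = 622.75 px; left offset = 0.
Upper-left is one-third across and one-third down within the crop:
x = 0.00 + 1 × 1481.00/3 ≈ 494; y = 622.75 + 1 × 2221.50/3 ≈ 1363.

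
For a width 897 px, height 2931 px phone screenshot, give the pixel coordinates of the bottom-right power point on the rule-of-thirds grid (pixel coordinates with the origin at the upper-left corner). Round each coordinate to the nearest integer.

(598, 1954)

The bottom-right point sits two-thirds of the way across and two-thirds of the way down.
x = 2 × 897/3 ≈ 598; y = 2 × 2931/3 ≈ 1954.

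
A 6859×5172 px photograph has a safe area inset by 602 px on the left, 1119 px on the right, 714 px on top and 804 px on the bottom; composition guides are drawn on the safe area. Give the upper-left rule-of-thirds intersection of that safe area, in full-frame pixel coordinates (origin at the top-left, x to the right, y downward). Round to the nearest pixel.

x = 2315 px, y = 1932 px

Content width = 6859 − 602 − 1119 = 5138 px; content height = 5172 − 714 − 804 = 3654 px.
Upper-left is one-third across and one-third down within the safe area.
x = 602 + 1 × 5138/3 = 602 + 1712.67 ≈ 2315
y = 714 + 1 × 3654/3 = 714 + 1218.00 ≈ 1932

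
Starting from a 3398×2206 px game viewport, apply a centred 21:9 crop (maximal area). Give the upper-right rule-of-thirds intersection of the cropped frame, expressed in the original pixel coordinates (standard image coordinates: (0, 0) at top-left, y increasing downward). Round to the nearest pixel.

3398/2206 < 21/9, so the 21:9 crop keeps the full width 3398 and trims height to 3398 × 9/21 = 1456.29 px.
Top offset = (2206 − 1456.29)/2 = 374.86 px; left offset = 0.
Upper-right is two-thirds across and one-third down within the crop:
x = 0.00 + 2 × 3398.00/3 ≈ 2265; y = 374.86 + 1 × 1456.29/3 ≈ 860.

(2265, 860)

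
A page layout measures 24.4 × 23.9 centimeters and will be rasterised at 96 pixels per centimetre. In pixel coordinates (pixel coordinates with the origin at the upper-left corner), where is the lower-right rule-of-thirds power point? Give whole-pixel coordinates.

x = 1562 px, y = 1530 px

In pixels the canvas is 24.4 × 96 = 2342.4 wide and 23.9 × 96 = 2294.4 tall.
The lower-right point is two-thirds across and two-thirds down:
x = 2 × 2342.4/3 ≈ 1562; y = 2 × 2294.4/3 ≈ 1530.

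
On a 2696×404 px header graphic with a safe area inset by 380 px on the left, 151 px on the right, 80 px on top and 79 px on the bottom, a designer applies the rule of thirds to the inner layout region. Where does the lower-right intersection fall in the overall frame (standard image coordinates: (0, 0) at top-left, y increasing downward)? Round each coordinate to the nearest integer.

x = 1823 px, y = 243 px

Content width = 2696 − 380 − 151 = 2165 px; content height = 404 − 80 − 79 = 245 px.
Lower-right is two-thirds across and two-thirds down within the inner layout region.
x = 380 + 2 × 2165/3 = 380 + 1443.33 ≈ 1823
y = 80 + 2 × 245/3 = 80 + 163.33 ≈ 243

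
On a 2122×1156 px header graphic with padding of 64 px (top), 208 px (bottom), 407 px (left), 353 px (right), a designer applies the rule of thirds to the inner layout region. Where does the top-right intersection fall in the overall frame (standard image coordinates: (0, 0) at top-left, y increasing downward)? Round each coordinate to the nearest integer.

Content width = 2122 − 407 − 353 = 1362 px; content height = 1156 − 64 − 208 = 884 px.
Top-right is two-thirds across and one-third down within the inner layout region.
x = 407 + 2 × 1362/3 = 407 + 908.00 ≈ 1315
y = 64 + 1 × 884/3 = 64 + 294.67 ≈ 359

(1315, 359)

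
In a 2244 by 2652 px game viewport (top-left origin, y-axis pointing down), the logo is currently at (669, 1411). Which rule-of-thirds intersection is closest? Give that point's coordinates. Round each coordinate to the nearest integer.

Third lines: x ∈ {748, 1496}, y ∈ {884, 1768}.
669 is closer to x = 748; 1411 is closer to y = 1768.
So the nearest intersection is the lower-left power point.

(748, 1768)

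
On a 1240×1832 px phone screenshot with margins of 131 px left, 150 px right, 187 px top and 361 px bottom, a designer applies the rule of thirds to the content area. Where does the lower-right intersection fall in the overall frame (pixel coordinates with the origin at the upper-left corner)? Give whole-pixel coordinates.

Content width = 1240 − 131 − 150 = 959 px; content height = 1832 − 187 − 361 = 1284 px.
Lower-right is two-thirds across and two-thirds down within the content area.
x = 131 + 2 × 959/3 = 131 + 639.33 ≈ 770
y = 187 + 2 × 1284/3 = 187 + 856.00 ≈ 1043

x = 770 px, y = 1043 px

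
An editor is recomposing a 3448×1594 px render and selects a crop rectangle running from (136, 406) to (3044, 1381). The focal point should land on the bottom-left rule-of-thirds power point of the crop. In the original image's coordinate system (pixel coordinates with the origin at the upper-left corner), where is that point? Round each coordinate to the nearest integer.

(1105, 1056)

Crop width = 3044 − 136 = 2908 px; one third is 969.33 px.
Crop height = 1381 − 406 = 975 px; one third is 325.00 px.
The bottom-left point is one-third across and two-thirds down within the crop:
x = 136 + 1 × 969.33 ≈ 1105; y = 406 + 2 × 325.00 ≈ 1056.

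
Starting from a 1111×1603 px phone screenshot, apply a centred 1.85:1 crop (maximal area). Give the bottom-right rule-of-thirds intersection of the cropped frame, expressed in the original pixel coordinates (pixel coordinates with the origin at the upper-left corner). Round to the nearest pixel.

1111/1603 < 1.85/1, so the 1.85:1 crop keeps the full width 1111 and trims height to 1111 × 1/1.85 = 600.54 px.
Top offset = (1603 − 600.54)/2 = 501.23 px; left offset = 0.
Bottom-right is two-thirds across and two-thirds down within the crop:
x = 0.00 + 2 × 1111.00/3 ≈ 741; y = 501.23 + 2 × 600.54/3 ≈ 902.

x = 741 px, y = 902 px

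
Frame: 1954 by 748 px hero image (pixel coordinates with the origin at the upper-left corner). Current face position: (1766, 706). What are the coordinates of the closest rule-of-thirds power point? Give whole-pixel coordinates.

Third lines: x ∈ {651, 1303}, y ∈ {249, 499}.
1766 is closer to x = 1303; 706 is closer to y = 499.
So the nearest intersection is the lower-right power point.

(1303, 499)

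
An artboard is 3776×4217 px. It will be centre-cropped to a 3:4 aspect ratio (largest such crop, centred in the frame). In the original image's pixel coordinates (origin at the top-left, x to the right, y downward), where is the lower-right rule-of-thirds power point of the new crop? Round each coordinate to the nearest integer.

3776/4217 > 3/4, so the 3:4 crop keeps the full height 4217 and trims width to 4217 × 3/4 = 3162.75 px.
Left offset = (3776 − 3162.75)/2 = 306.62 px; top offset = 0.
Lower-right is two-thirds across and two-thirds down within the crop:
x = 306.62 + 2 × 3162.75/3 ≈ 2415; y = 0.00 + 2 × 4217.00/3 ≈ 2811.

x = 2415 px, y = 2811 px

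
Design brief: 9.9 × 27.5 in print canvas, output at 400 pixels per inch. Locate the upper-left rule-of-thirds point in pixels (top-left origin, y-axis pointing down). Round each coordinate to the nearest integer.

x = 1320 px, y = 3667 px

In pixels the canvas is 9.9 × 400 = 3960 wide and 27.5 × 400 = 11000 tall.
The upper-left point is one-third across and one-third down:
x = 1 × 3960/3 ≈ 1320; y = 1 × 11000/3 ≈ 3667.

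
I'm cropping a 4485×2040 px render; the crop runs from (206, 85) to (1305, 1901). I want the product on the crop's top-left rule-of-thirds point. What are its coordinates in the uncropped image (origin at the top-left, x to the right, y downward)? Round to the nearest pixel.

x = 572 px, y = 690 px

Crop width = 1305 − 206 = 1099 px; one third is 366.33 px.
Crop height = 1901 − 85 = 1816 px; one third is 605.33 px.
The top-left point is one-third across and one-third down within the crop:
x = 206 + 1 × 366.33 ≈ 572; y = 85 + 1 × 605.33 ≈ 690.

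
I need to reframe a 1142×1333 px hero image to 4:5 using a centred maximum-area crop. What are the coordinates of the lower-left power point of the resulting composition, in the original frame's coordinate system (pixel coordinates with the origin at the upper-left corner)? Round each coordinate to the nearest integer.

(393, 889)

1142/1333 > 4/5, so the 4:5 crop keeps the full height 1333 and trims width to 1333 × 4/5 = 1066.40 px.
Left offset = (1142 − 1066.40)/2 = 37.80 px; top offset = 0.
Lower-left is one-third across and two-thirds down within the crop:
x = 37.80 + 1 × 1066.40/3 ≈ 393; y = 0.00 + 2 × 1333.00/3 ≈ 889.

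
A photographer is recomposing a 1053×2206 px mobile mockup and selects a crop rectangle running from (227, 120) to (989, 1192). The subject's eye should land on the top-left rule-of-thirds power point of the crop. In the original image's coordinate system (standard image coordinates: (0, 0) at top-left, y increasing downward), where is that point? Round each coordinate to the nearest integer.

Crop width = 989 − 227 = 762 px; one third is 254.00 px.
Crop height = 1192 − 120 = 1072 px; one third is 357.33 px.
The top-left point is one-third across and one-third down within the crop:
x = 227 + 1 × 254.00 ≈ 481; y = 120 + 1 × 357.33 ≈ 477.

(481, 477)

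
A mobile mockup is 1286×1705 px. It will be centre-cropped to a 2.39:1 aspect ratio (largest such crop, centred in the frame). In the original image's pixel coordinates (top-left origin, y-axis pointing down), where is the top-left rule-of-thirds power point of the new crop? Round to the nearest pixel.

x = 429 px, y = 763 px

1286/1705 < 2.39/1, so the 2.39:1 crop keeps the full width 1286 and trims height to 1286 × 1/2.39 = 538.08 px.
Top offset = (1705 − 538.08)/2 = 583.46 px; left offset = 0.
Top-left is one-third across and one-third down within the crop:
x = 0.00 + 1 × 1286.00/3 ≈ 429; y = 583.46 + 1 × 538.08/3 ≈ 763.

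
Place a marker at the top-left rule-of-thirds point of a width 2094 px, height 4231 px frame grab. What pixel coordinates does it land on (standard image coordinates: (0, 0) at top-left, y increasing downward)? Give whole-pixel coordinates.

x = 698 px, y = 1410 px

The top-left point sits one-third of the way across and one-third of the way down.
x = 1 × 2094/3 ≈ 698; y = 1 × 4231/3 ≈ 1410.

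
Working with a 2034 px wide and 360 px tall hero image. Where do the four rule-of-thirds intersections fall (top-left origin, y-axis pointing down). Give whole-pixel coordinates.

One third of 2034 is 678; one third of 360 is 120.
Vertical third lines at x = 678 and x = 1356; horizontal third lines at y = 120 and y = 240.

(678, 120), (1356, 120), (678, 240), (1356, 240)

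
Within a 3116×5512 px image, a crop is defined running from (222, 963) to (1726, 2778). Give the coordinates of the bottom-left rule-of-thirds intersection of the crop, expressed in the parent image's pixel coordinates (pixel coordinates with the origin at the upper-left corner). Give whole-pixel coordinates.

Crop width = 1726 − 222 = 1504 px; one third is 501.33 px.
Crop height = 2778 − 963 = 1815 px; one third is 605.00 px.
The bottom-left point is one-third across and two-thirds down within the crop:
x = 222 + 1 × 501.33 ≈ 723; y = 963 + 2 × 605.00 ≈ 2173.

x = 723 px, y = 2173 px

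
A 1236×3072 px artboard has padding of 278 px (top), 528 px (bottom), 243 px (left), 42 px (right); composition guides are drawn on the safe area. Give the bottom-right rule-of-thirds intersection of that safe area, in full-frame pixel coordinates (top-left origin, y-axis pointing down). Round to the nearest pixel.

(877, 1789)

Content width = 1236 − 243 − 42 = 951 px; content height = 3072 − 278 − 528 = 2266 px.
Bottom-right is two-thirds across and two-thirds down within the safe area.
x = 243 + 2 × 951/3 = 243 + 634.00 ≈ 877
y = 278 + 2 × 2266/3 = 278 + 1510.67 ≈ 1789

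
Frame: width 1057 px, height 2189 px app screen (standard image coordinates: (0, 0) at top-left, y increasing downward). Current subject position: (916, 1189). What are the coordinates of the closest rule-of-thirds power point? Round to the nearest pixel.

Third lines: x ∈ {352, 705}, y ∈ {730, 1459}.
916 is closer to x = 705; 1189 is closer to y = 1459.
So the nearest intersection is the lower-right power point.

x = 705 px, y = 1459 px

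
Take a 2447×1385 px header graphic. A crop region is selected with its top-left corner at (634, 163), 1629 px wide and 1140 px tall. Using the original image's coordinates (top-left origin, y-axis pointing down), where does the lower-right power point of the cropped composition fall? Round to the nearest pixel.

x = 1720 px, y = 923 px

One third of the crop width 1629 is 543.00 px.
One third of the crop height 1140 is 380.00 px.
The lower-right point is two-thirds across and two-thirds down within the crop:
x = 634 + 2 × 543.00 ≈ 1720; y = 163 + 2 × 380.00 ≈ 923.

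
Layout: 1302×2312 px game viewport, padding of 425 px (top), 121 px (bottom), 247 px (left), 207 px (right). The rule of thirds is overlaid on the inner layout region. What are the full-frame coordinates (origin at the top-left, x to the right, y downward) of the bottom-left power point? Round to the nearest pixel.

x = 530 px, y = 1602 px

Content width = 1302 − 247 − 207 = 848 px; content height = 2312 − 425 − 121 = 1766 px.
Bottom-left is one-third across and two-thirds down within the inner layout region.
x = 247 + 1 × 848/3 = 247 + 282.67 ≈ 530
y = 425 + 2 × 1766/3 = 425 + 1177.33 ≈ 1602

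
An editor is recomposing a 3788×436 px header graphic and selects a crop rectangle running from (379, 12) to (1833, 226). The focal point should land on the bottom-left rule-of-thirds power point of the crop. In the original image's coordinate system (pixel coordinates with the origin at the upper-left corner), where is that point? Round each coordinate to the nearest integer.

(864, 155)

Crop width = 1833 − 379 = 1454 px; one third is 484.67 px.
Crop height = 226 − 12 = 214 px; one third is 71.33 px.
The bottom-left point is one-third across and two-thirds down within the crop:
x = 379 + 1 × 484.67 ≈ 864; y = 12 + 2 × 71.33 ≈ 155.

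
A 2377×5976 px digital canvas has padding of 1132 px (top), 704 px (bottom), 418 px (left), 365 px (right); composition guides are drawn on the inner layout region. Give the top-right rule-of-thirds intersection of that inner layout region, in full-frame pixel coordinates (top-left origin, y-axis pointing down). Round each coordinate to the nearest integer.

x = 1481 px, y = 2512 px

Content width = 2377 − 418 − 365 = 1594 px; content height = 5976 − 1132 − 704 = 4140 px.
Top-right is two-thirds across and one-third down within the inner layout region.
x = 418 + 2 × 1594/3 = 418 + 1062.67 ≈ 1481
y = 1132 + 1 × 4140/3 = 1132 + 1380.00 ≈ 2512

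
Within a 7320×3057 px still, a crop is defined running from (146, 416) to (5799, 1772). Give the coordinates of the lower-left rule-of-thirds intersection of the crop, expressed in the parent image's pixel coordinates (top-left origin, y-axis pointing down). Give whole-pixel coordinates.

(2030, 1320)

Crop width = 5799 − 146 = 5653 px; one third is 1884.33 px.
Crop height = 1772 − 416 = 1356 px; one third is 452.00 px.
The lower-left point is one-third across and two-thirds down within the crop:
x = 146 + 1 × 1884.33 ≈ 2030; y = 416 + 2 × 452.00 ≈ 1320.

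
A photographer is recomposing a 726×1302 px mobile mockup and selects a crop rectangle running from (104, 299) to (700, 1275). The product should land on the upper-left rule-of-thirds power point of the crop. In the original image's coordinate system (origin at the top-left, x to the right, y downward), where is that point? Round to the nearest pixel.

x = 303 px, y = 624 px

Crop width = 700 − 104 = 596 px; one third is 198.67 px.
Crop height = 1275 − 299 = 976 px; one third is 325.33 px.
The upper-left point is one-third across and one-third down within the crop:
x = 104 + 1 × 198.67 ≈ 303; y = 299 + 1 × 325.33 ≈ 624.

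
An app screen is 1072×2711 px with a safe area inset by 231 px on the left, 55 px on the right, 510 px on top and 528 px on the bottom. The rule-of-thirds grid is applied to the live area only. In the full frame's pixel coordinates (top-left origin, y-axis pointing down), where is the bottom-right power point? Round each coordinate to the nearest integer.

x = 755 px, y = 1625 px

Content width = 1072 − 231 − 55 = 786 px; content height = 2711 − 510 − 528 = 1673 px.
Bottom-right is two-thirds across and two-thirds down within the live area.
x = 231 + 2 × 786/3 = 231 + 524.00 ≈ 755
y = 510 + 2 × 1673/3 = 510 + 1115.33 ≈ 1625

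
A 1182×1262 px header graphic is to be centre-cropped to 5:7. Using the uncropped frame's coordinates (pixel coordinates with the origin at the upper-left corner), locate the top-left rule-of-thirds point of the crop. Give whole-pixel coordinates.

1182/1262 > 5/7, so the 5:7 crop keeps the full height 1262 and trims width to 1262 × 5/7 = 901.43 px.
Left offset = (1182 − 901.43)/2 = 140.29 px; top offset = 0.
Top-left is one-third across and one-third down within the crop:
x = 140.29 + 1 × 901.43/3 ≈ 441; y = 0.00 + 1 × 1262.00/3 ≈ 421.

x = 441 px, y = 421 px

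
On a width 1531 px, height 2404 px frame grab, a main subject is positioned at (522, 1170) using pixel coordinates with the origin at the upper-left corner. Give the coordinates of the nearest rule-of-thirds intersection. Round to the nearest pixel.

(510, 801)

Third lines: x ∈ {510, 1021}, y ∈ {801, 1603}.
522 is closer to x = 510; 1170 is closer to y = 801.
So the nearest intersection is the upper-left power point.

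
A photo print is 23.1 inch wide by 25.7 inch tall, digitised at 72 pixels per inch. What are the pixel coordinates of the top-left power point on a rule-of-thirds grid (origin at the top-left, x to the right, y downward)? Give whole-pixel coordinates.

(554, 617)

In pixels the canvas is 23.1 × 72 = 1663.2 wide and 25.7 × 72 = 1850.4 tall.
The top-left point is one-third across and one-third down:
x = 1 × 1663.2/3 ≈ 554; y = 1 × 1850.4/3 ≈ 617.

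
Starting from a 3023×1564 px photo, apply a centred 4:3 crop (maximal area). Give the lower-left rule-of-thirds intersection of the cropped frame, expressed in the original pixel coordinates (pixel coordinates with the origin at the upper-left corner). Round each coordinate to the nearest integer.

3023/1564 > 4/3, so the 4:3 crop keeps the full height 1564 and trims width to 1564 × 4/3 = 2085.33 px.
Left offset = (3023 − 2085.33)/2 = 468.83 px; top offset = 0.
Lower-left is one-third across and two-thirds down within the crop:
x = 468.83 + 1 × 2085.33/3 ≈ 1164; y = 0.00 + 2 × 1564.00/3 ≈ 1043.

x = 1164 px, y = 1043 px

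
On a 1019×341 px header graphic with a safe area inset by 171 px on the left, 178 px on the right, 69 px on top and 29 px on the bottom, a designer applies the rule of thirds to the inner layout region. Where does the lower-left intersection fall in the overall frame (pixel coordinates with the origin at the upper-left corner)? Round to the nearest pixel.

Content width = 1019 − 171 − 178 = 670 px; content height = 341 − 69 − 29 = 243 px.
Lower-left is one-third across and two-thirds down within the inner layout region.
x = 171 + 1 × 670/3 = 171 + 223.33 ≈ 394
y = 69 + 2 × 243/3 = 69 + 162.00 ≈ 231

(394, 231)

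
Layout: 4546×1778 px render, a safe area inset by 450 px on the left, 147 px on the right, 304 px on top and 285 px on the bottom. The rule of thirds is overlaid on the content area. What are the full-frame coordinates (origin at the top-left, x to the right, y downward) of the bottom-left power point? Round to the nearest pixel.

Content width = 4546 − 450 − 147 = 3949 px; content height = 1778 − 304 − 285 = 1189 px.
Bottom-left is one-third across and two-thirds down within the content area.
x = 450 + 1 × 3949/3 = 450 + 1316.33 ≈ 1766
y = 304 + 2 × 1189/3 = 304 + 792.67 ≈ 1097

(1766, 1097)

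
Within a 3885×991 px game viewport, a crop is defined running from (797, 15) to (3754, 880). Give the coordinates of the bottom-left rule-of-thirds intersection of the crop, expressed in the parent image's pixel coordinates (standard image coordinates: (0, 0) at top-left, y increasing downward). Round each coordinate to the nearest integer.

x = 1783 px, y = 592 px

Crop width = 3754 − 797 = 2957 px; one third is 985.67 px.
Crop height = 880 − 15 = 865 px; one third is 288.33 px.
The bottom-left point is one-third across and two-thirds down within the crop:
x = 797 + 1 × 985.67 ≈ 1783; y = 15 + 2 × 288.33 ≈ 592.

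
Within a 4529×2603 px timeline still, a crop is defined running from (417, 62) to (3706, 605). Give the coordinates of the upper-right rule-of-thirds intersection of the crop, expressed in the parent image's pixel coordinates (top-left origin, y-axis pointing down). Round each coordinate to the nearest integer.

Crop width = 3706 − 417 = 3289 px; one third is 1096.33 px.
Crop height = 605 − 62 = 543 px; one third is 181.00 px.
The upper-right point is two-thirds across and one-third down within the crop:
x = 417 + 2 × 1096.33 ≈ 2610; y = 62 + 1 × 181.00 ≈ 243.

(2610, 243)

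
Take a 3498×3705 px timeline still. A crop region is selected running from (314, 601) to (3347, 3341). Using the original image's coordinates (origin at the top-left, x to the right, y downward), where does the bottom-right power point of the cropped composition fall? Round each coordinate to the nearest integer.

Crop width = 3347 − 314 = 3033 px; one third is 1011.00 px.
Crop height = 3341 − 601 = 2740 px; one third is 913.33 px.
The bottom-right point is two-thirds across and two-thirds down within the crop:
x = 314 + 2 × 1011.00 ≈ 2336; y = 601 + 2 × 913.33 ≈ 2428.

x = 2336 px, y = 2428 px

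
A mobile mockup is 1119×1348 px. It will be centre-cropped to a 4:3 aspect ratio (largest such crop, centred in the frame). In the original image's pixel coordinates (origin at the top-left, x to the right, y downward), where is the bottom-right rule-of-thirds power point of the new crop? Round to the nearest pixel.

1119/1348 < 4/3, so the 4:3 crop keeps the full width 1119 and trims height to 1119 × 3/4 = 839.25 px.
Top offset = (1348 − 839.25)/2 = 254.38 px; left offset = 0.
Bottom-right is two-thirds across and two-thirds down within the crop:
x = 0.00 + 2 × 1119.00/3 ≈ 746; y = 254.38 + 2 × 839.25/3 ≈ 814.

(746, 814)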